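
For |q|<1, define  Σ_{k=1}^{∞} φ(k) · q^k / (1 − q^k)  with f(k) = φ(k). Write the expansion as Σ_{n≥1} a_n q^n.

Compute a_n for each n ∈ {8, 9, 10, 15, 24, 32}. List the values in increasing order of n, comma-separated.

d|8:{1,2,4,8}  Σφ=1+1+2+4=8
q^9  k|9↦φ(k): 9:6 3:2 1:1  a_9=9
d|10:{1,2,5,10}  Σφ=1+1+4+4=10
d|15:{1,3,5,15}  Σφ=1+2+4+8=15
d|24:{1,2,3,4,6,8,12,24}  Σφ=1+1+2+2+2+4+4+8=24
[q^32] φ(1)=1,φ(2)=1,φ(4)=2,φ(8)=4,φ(16)=8,φ(32)=16 ⇒ 32

8, 9, 10, 15, 24, 32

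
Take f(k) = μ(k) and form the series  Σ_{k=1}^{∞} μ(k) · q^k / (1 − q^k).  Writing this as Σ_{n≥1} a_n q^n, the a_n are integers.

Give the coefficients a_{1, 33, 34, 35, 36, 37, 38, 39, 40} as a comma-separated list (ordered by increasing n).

1, 0, 0, 0, 0, 0, 0, 0, 0

d|1:{1}  Σμ=1=1
q^33  k|33↦μ(k): 33:1 11:-1 3:-1 1:1  a_33=0
[q^34] μ(34)=1,μ(17)=-1,μ(2)=-1,μ(1)=1 ⇒ 0
d|35:{35,7,5,1}  Σμ=1+(-1)+(-1)+1=0
[q^36] μ(36)=0,μ(18)=0,μ(12)=0,μ(9)=0,μ(6)=1,μ(4)=0,μ(3)=-1,μ(2)=-1,μ(1)=1 ⇒ 0
d|37:{37,1}  Σμ=(-1)+1=0
q^38  k|38↦μ(k): 38:1 19:-1 2:-1 1:1  a_38=0
q^39  k|39↦μ(k): 1:1 3:-1 13:-1 39:1  a_39=0
n=40: 40·1 20·2 10·4 8·5 5·8 4·10 2·20 1·40  μ→[0+0+1+0+(-1)+0+(-1)+1]=0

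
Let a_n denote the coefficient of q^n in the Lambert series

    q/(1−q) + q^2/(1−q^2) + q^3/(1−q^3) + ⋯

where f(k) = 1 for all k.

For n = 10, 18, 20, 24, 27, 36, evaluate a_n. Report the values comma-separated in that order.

4, 6, 6, 8, 4, 9

q^10  k|10↦f(k): 1:1 2:1 5:1 10:1  a_10=4
[q^18] f(18)=1,f(9)=1,f(6)=1,f(3)=1,f(2)=1,f(1)=1 ⇒ 6
q^20  k|20↦f(k): 1:1 2:1 4:1 5:1 10:1 20:1  a_20=6
[q^24] f(1)=1,f(2)=1,f(3)=1,f(4)=1,f(6)=1,f(8)=1,f(12)=1,f(24)=1 ⇒ 8
[q^27] f(27)=1,f(9)=1,f(3)=1,f(1)=1 ⇒ 4
[q^36] f(1)=1,f(2)=1,f(3)=1,f(4)=1,f(6)=1,f(9)=1,f(12)=1,f(18)=1,f(36)=1 ⇒ 9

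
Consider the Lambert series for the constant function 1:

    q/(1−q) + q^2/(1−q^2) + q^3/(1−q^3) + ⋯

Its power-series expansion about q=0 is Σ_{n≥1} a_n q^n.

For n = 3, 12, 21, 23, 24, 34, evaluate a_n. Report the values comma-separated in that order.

2, 6, 4, 2, 8, 4

d|3:{1,3}  Σf=1+1=2
[q^12] f(12)=1,f(6)=1,f(4)=1,f(3)=1,f(2)=1,f(1)=1 ⇒ 6
[q^21] f(21)=1,f(7)=1,f(3)=1,f(1)=1 ⇒ 4
[q^23] f(23)=1,f(1)=1 ⇒ 2
n=24: 24·1 12·2 8·3 6·4 4·6 3·8 2·12 1·24  f→[1+1+1+1+1+1+1+1]=8
n=34: 1·34 2·17 17·2 34·1  f→[1+1+1+1]=4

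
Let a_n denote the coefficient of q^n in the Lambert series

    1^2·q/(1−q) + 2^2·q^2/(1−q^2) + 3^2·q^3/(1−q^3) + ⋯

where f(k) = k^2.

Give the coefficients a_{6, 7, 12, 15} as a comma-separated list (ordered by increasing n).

50, 50, 210, 260

q^6  k|6↦f(k): 6:36 3:9 2:4 1:1  a_6=50
d|7:{1,7}  Σf=1+49=50
q^12  k|12↦f(k): 12:144 6:36 4:16 3:9 2:4 1:1  a_12=210
[q^15] f(1)=1,f(3)=9,f(5)=25,f(15)=225 ⇒ 260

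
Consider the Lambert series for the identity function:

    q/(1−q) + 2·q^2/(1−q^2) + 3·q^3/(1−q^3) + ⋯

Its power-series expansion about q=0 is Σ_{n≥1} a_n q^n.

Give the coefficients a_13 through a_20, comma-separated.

[q^13] f(13)=13,f(1)=1 ⇒ 14
d|14:{14,7,2,1}  Σf=14+7+2+1=24
n=15: 15·1 5·3 3·5 1·15  f→[15+5+3+1]=24
q^16  k|16↦f(k): 16:16 8:8 4:4 2:2 1:1  a_16=31
n=17: 17·1 1·17  f→[17+1]=18
q^18  k|18↦f(k): 18:18 9:9 6:6 3:3 2:2 1:1  a_18=39
q^19  k|19↦f(k): 1:1 19:19  a_19=20
d|20:{20,10,5,4,2,1}  Σf=20+10+5+4+2+1=42

14, 24, 24, 31, 18, 39, 20, 42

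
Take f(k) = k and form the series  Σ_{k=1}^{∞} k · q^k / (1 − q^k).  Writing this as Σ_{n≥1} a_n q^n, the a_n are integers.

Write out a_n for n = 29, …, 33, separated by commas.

[q^29] f(1)=1,f(29)=29 ⇒ 30
q^30  k|30↦f(k): 1:1 2:2 3:3 5:5 6:6 10:10 15:15 30:30  a_30=72
q^31  k|31↦f(k): 31:31 1:1  a_31=32
q^32  k|32↦f(k): 32:32 16:16 8:8 4:4 2:2 1:1  a_32=63
q^33  k|33↦f(k): 33:33 11:11 3:3 1:1  a_33=48

30, 72, 32, 63, 48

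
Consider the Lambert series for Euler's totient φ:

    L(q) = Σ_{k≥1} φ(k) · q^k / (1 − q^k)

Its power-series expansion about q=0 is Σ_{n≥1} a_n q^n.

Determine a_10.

q^10  k|10↦φ(k): 1:1 2:1 5:4 10:4  a_10=10

a_10 = 10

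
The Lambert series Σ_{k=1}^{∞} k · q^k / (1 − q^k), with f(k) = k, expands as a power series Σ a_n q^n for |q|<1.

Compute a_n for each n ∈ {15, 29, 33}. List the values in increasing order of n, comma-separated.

24, 30, 48

[q^15] f(15)=15,f(5)=5,f(3)=3,f(1)=1 ⇒ 24
q^29  k|29↦f(k): 1:1 29:29  a_29=30
[q^33] f(33)=33,f(11)=11,f(3)=3,f(1)=1 ⇒ 48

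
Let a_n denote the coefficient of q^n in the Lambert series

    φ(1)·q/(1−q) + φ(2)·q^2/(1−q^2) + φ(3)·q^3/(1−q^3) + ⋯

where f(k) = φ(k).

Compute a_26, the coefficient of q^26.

d|26:{26,13,2,1}  Σφ=12+12+1+1=26

a_26 = 26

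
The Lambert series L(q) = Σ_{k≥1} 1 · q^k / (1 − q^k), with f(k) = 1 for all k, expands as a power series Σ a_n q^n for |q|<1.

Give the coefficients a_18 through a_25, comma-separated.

6, 2, 6, 4, 4, 2, 8, 3

d|18:{1,2,3,6,9,18}  Σf=1+1+1+1+1+1=6
d|19:{19,1}  Σf=1+1=2
[q^20] f(1)=1,f(2)=1,f(4)=1,f(5)=1,f(10)=1,f(20)=1 ⇒ 6
[q^21] f(21)=1,f(7)=1,f(3)=1,f(1)=1 ⇒ 4
d|22:{22,11,2,1}  Σf=1+1+1+1=4
n=23: 1·23 23·1  f→[1+1]=2
[q^24] f(24)=1,f(12)=1,f(8)=1,f(6)=1,f(4)=1,f(3)=1,f(2)=1,f(1)=1 ⇒ 8
[q^25] f(1)=1,f(5)=1,f(25)=1 ⇒ 3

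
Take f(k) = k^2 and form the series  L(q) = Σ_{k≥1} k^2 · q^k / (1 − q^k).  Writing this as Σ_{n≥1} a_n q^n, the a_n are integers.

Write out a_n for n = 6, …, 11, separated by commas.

n=6: 1·6 2·3 3·2 6·1  f→[1+4+9+36]=50
n=7: 7·1 1·7  f→[49+1]=50
n=8: 8·1 4·2 2·4 1·8  f→[64+16+4+1]=85
d|9:{1,3,9}  Σf=1+9+81=91
d|10:{1,2,5,10}  Σf=1+4+25+100=130
[q^11] f(11)=121,f(1)=1 ⇒ 122

50, 50, 85, 91, 130, 122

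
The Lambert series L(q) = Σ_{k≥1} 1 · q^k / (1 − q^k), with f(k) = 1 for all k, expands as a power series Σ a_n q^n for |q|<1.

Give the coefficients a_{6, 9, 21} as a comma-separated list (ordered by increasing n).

[q^6] f(6)=1,f(3)=1,f(2)=1,f(1)=1 ⇒ 4
[q^9] f(9)=1,f(3)=1,f(1)=1 ⇒ 3
[q^21] f(21)=1,f(7)=1,f(3)=1,f(1)=1 ⇒ 4

4, 3, 4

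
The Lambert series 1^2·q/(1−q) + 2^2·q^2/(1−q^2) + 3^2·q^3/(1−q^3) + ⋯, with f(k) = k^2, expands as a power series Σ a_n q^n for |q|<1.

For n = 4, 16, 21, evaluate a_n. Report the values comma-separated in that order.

21, 341, 500

d|4:{1,2,4}  Σf=1+4+16=21
d|16:{16,8,4,2,1}  Σf=256+64+16+4+1=341
[q^21] f(1)=1,f(3)=9,f(7)=49,f(21)=441 ⇒ 500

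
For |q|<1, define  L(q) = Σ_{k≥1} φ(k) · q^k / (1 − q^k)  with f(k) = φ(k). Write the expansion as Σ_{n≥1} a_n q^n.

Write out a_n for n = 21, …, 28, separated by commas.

n=21: 21·1 7·3 3·7 1·21  φ→[12+6+2+1]=21
d|22:{22,11,2,1}  Σφ=10+10+1+1=22
d|23:{23,1}  Σφ=22+1=23
n=24: 1·24 2·12 3·8 4·6 6·4 8·3 12·2 24·1  φ→[1+1+2+2+2+4+4+8]=24
q^25  k|25↦φ(k): 25:20 5:4 1:1  a_25=25
n=26: 1·26 2·13 13·2 26·1  φ→[1+1+12+12]=26
d|27:{1,3,9,27}  Σφ=1+2+6+18=27
d|28:{1,2,4,7,14,28}  Σφ=1+1+2+6+6+12=28

21, 22, 23, 24, 25, 26, 27, 28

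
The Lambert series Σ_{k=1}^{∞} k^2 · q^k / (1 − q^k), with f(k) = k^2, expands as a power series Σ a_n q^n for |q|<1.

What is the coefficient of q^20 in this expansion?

n=20: 1·20 2·10 4·5 5·4 10·2 20·1  f→[1+4+16+25+100+400]=546

a_20 = 546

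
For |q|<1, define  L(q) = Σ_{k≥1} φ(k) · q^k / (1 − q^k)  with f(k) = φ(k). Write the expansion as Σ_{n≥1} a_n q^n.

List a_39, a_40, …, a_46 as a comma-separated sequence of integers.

[q^39] φ(1)=1,φ(3)=2,φ(13)=12,φ(39)=24 ⇒ 39
d|40:{1,2,4,5,8,10,20,40}  Σφ=1+1+2+4+4+4+8+16=40
[q^41] φ(1)=1,φ(41)=40 ⇒ 41
d|42:{42,21,14,7,6,3,2,1}  Σφ=12+12+6+6+2+2+1+1=42
[q^43] φ(1)=1,φ(43)=42 ⇒ 43
d|44:{1,2,4,11,22,44}  Σφ=1+1+2+10+10+20=44
n=45: 45·1 15·3 9·5 5·9 3·15 1·45  φ→[24+8+6+4+2+1]=45
n=46: 1·46 2·23 23·2 46·1  φ→[1+1+22+22]=46

39, 40, 41, 42, 43, 44, 45, 46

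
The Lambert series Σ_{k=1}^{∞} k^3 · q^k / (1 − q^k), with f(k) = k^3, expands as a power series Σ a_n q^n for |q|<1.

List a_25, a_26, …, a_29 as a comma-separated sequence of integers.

15751, 19782, 20440, 25112, 24390

[q^25] f(1)=1,f(5)=125,f(25)=15625 ⇒ 15751
n=26: 1·26 2·13 13·2 26·1  f→[1+8+2197+17576]=19782
[q^27] f(27)=19683,f(9)=729,f(3)=27,f(1)=1 ⇒ 20440
n=28: 28·1 14·2 7·4 4·7 2·14 1·28  f→[21952+2744+343+64+8+1]=25112
n=29: 1·29 29·1  f→[1+24389]=24390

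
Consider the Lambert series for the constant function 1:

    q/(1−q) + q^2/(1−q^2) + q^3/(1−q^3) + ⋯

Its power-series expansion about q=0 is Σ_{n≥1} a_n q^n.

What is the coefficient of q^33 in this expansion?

a_33 = 4

d|33:{33,11,3,1}  Σf=1+1+1+1=4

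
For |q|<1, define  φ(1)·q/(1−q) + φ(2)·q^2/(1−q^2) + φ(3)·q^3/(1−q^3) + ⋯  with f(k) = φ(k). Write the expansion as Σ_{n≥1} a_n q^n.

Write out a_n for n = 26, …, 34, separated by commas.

n=26: 26·1 13·2 2·13 1·26  φ→[12+12+1+1]=26
[q^27] φ(27)=18,φ(9)=6,φ(3)=2,φ(1)=1 ⇒ 27
[q^28] φ(1)=1,φ(2)=1,φ(4)=2,φ(7)=6,φ(14)=6,φ(28)=12 ⇒ 28
q^29  k|29↦φ(k): 29:28 1:1  a_29=29
d|30:{30,15,10,6,5,3,2,1}  Σφ=8+8+4+2+4+2+1+1=30
q^31  k|31↦φ(k): 31:30 1:1  a_31=31
n=32: 32·1 16·2 8·4 4·8 2·16 1·32  φ→[16+8+4+2+1+1]=32
[q^33] φ(33)=20,φ(11)=10,φ(3)=2,φ(1)=1 ⇒ 33
n=34: 34·1 17·2 2·17 1·34  φ→[16+16+1+1]=34

26, 27, 28, 29, 30, 31, 32, 33, 34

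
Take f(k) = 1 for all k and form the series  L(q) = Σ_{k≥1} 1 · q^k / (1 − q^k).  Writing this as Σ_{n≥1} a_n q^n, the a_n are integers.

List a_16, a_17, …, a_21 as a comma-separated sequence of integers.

5, 2, 6, 2, 6, 4

q^16  k|16↦f(k): 1:1 2:1 4:1 8:1 16:1  a_16=5
n=17: 17·1 1·17  f→[1+1]=2
d|18:{1,2,3,6,9,18}  Σf=1+1+1+1+1+1=6
d|19:{1,19}  Σf=1+1=2
d|20:{1,2,4,5,10,20}  Σf=1+1+1+1+1+1=6
[q^21] f(1)=1,f(3)=1,f(7)=1,f(21)=1 ⇒ 4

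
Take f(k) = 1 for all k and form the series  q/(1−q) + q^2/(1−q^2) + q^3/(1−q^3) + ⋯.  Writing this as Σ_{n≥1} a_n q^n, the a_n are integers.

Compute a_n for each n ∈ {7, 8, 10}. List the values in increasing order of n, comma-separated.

2, 4, 4

q^7  k|7↦f(k): 7:1 1:1  a_7=2
q^8  k|8↦f(k): 1:1 2:1 4:1 8:1  a_8=4
[q^10] f(10)=1,f(5)=1,f(2)=1,f(1)=1 ⇒ 4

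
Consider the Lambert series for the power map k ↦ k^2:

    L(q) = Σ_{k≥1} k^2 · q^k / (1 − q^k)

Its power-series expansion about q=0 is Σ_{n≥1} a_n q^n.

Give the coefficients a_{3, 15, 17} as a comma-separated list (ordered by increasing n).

[q^3] f(3)=9,f(1)=1 ⇒ 10
[q^15] f(1)=1,f(3)=9,f(5)=25,f(15)=225 ⇒ 260
[q^17] f(17)=289,f(1)=1 ⇒ 290

10, 260, 290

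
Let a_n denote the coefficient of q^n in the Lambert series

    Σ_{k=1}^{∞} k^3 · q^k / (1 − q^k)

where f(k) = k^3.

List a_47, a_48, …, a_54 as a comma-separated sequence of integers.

103824, 131068, 117993, 141759, 137592, 160454, 148878, 183960

q^47  k|47↦f(k): 47:103823 1:1  a_47=103824
[q^48] f(48)=110592,f(24)=13824,f(16)=4096,f(12)=1728,f(8)=512,f(6)=216,f(4)=64,f(3)=27,f(2)=8,f(1)=1 ⇒ 131068
d|49:{1,7,49}  Σf=1+343+117649=117993
d|50:{1,2,5,10,25,50}  Σf=1+8+125+1000+15625+125000=141759
d|51:{51,17,3,1}  Σf=132651+4913+27+1=137592
n=52: 52·1 26·2 13·4 4·13 2·26 1·52  f→[140608+17576+2197+64+8+1]=160454
q^53  k|53↦f(k): 53:148877 1:1  a_53=148878
n=54: 54·1 27·2 18·3 9·6 6·9 3·18 2·27 1·54  f→[157464+19683+5832+729+216+27+8+1]=183960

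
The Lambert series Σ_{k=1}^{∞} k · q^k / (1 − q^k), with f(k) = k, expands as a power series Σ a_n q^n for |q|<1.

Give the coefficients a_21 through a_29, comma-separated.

n=21: 1·21 3·7 7·3 21·1  f→[1+3+7+21]=32
d|22:{22,11,2,1}  Σf=22+11+2+1=36
[q^23] f(23)=23,f(1)=1 ⇒ 24
d|24:{24,12,8,6,4,3,2,1}  Σf=24+12+8+6+4+3+2+1=60
[q^25] f(1)=1,f(5)=5,f(25)=25 ⇒ 31
d|26:{1,2,13,26}  Σf=1+2+13+26=42
n=27: 1·27 3·9 9·3 27·1  f→[1+3+9+27]=40
q^28  k|28↦f(k): 1:1 2:2 4:4 7:7 14:14 28:28  a_28=56
n=29: 29·1 1·29  f→[29+1]=30

32, 36, 24, 60, 31, 42, 40, 56, 30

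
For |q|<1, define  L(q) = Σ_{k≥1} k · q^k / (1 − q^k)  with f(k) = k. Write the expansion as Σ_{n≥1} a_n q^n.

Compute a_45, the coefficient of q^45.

a_45 = 78

d|45:{1,3,5,9,15,45}  Σf=1+3+5+9+15+45=78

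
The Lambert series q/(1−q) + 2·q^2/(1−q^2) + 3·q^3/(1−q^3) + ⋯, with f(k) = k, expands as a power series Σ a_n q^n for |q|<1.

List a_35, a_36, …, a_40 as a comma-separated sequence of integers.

[q^35] f(35)=35,f(7)=7,f(5)=5,f(1)=1 ⇒ 48
q^36  k|36↦f(k): 36:36 18:18 12:12 9:9 6:6 4:4 3:3 2:2 1:1  a_36=91
d|37:{37,1}  Σf=37+1=38
d|38:{1,2,19,38}  Σf=1+2+19+38=60
[q^39] f(39)=39,f(13)=13,f(3)=3,f(1)=1 ⇒ 56
n=40: 40·1 20·2 10·4 8·5 5·8 4·10 2·20 1·40  f→[40+20+10+8+5+4+2+1]=90

48, 91, 38, 60, 56, 90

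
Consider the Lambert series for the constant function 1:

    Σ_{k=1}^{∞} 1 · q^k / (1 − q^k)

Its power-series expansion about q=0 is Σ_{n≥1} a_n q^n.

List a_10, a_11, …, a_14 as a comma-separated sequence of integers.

[q^10] f(1)=1,f(2)=1,f(5)=1,f(10)=1 ⇒ 4
d|11:{1,11}  Σf=1+1=2
q^12  k|12↦f(k): 1:1 2:1 3:1 4:1 6:1 12:1  a_12=6
[q^13] f(13)=1,f(1)=1 ⇒ 2
d|14:{1,2,7,14}  Σf=1+1+1+1=4

4, 2, 6, 2, 4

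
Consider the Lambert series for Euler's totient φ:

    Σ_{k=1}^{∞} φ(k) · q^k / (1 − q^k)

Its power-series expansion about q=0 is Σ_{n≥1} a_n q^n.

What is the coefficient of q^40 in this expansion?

q^40  k|40↦φ(k): 1:1 2:1 4:2 5:4 8:4 10:4 20:8 40:16  a_40=40

a_40 = 40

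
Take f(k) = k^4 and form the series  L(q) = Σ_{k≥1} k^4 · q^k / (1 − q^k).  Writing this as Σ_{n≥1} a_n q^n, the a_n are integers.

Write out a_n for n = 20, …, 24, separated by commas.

q^20  k|20↦f(k): 1:1 2:16 4:256 5:625 10:10000 20:160000  a_20=170898
[q^21] f(21)=194481,f(7)=2401,f(3)=81,f(1)=1 ⇒ 196964
n=22: 22·1 11·2 2·11 1·22  f→[234256+14641+16+1]=248914
[q^23] f(23)=279841,f(1)=1 ⇒ 279842
n=24: 24·1 12·2 8·3 6·4 4·6 3·8 2·12 1·24  f→[331776+20736+4096+1296+256+81+16+1]=358258

170898, 196964, 248914, 279842, 358258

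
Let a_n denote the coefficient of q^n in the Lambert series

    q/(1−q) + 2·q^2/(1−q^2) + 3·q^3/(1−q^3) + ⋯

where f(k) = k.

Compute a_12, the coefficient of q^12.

q^12  k|12↦f(k): 1:1 2:2 3:3 4:4 6:6 12:12  a_12=28

a_12 = 28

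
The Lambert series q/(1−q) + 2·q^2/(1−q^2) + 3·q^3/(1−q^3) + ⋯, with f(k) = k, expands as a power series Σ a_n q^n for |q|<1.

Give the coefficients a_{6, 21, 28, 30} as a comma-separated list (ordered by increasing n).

n=6: 6·1 3·2 2·3 1·6  f→[6+3+2+1]=12
n=21: 1·21 3·7 7·3 21·1  f→[1+3+7+21]=32
[q^28] f(28)=28,f(14)=14,f(7)=7,f(4)=4,f(2)=2,f(1)=1 ⇒ 56
n=30: 30·1 15·2 10·3 6·5 5·6 3·10 2·15 1·30  f→[30+15+10+6+5+3+2+1]=72

12, 32, 56, 72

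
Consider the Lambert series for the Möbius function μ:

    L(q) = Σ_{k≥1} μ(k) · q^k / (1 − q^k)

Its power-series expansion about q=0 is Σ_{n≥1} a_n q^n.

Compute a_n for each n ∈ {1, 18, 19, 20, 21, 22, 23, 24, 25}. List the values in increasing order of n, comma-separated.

1, 0, 0, 0, 0, 0, 0, 0, 0

q^1  k|1↦μ(k): 1:1  a_1=1
d|18:{18,9,6,3,2,1}  Σμ=0+0+1+(-1)+(-1)+1=0
d|19:{1,19}  Σμ=1+(-1)=0
[q^20] μ(20)=0,μ(10)=1,μ(5)=-1,μ(4)=0,μ(2)=-1,μ(1)=1 ⇒ 0
[q^21] μ(1)=1,μ(3)=-1,μ(7)=-1,μ(21)=1 ⇒ 0
d|22:{1,2,11,22}  Σμ=1+(-1)+(-1)+1=0
q^23  k|23↦μ(k): 1:1 23:-1  a_23=0
d|24:{1,2,3,4,6,8,12,24}  Σμ=1+(-1)+(-1)+0+1+0+0+0=0
n=25: 25·1 5·5 1·25  μ→[0+(-1)+1]=0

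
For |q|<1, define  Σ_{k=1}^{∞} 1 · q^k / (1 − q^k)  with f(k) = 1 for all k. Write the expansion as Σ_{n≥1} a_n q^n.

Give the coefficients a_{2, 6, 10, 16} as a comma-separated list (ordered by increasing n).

2, 4, 4, 5

n=2: 1·2 2·1  f→[1+1]=2
q^6  k|6↦f(k): 6:1 3:1 2:1 1:1  a_6=4
[q^10] f(1)=1,f(2)=1,f(5)=1,f(10)=1 ⇒ 4
q^16  k|16↦f(k): 1:1 2:1 4:1 8:1 16:1  a_16=5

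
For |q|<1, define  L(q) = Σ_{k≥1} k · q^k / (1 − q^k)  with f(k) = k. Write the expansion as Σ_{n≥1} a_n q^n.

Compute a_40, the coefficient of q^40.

n=40: 40·1 20·2 10·4 8·5 5·8 4·10 2·20 1·40  f→[40+20+10+8+5+4+2+1]=90

a_40 = 90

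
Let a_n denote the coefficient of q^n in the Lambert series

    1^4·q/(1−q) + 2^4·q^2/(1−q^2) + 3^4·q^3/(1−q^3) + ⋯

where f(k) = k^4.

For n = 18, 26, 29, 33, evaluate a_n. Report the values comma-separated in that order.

112931, 485554, 707282, 1200644

n=18: 1·18 2·9 3·6 6·3 9·2 18·1  f→[1+16+81+1296+6561+104976]=112931
q^26  k|26↦f(k): 26:456976 13:28561 2:16 1:1  a_26=485554
q^29  k|29↦f(k): 29:707281 1:1  a_29=707282
q^33  k|33↦f(k): 1:1 3:81 11:14641 33:1185921  a_33=1200644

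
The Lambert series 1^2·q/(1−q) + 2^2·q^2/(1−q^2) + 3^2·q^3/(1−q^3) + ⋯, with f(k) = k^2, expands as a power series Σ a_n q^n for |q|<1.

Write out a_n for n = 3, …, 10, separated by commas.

10, 21, 26, 50, 50, 85, 91, 130

[q^3] f(1)=1,f(3)=9 ⇒ 10
d|4:{1,2,4}  Σf=1+4+16=21
d|5:{1,5}  Σf=1+25=26
q^6  k|6↦f(k): 6:36 3:9 2:4 1:1  a_6=50
[q^7] f(7)=49,f(1)=1 ⇒ 50
n=8: 8·1 4·2 2·4 1·8  f→[64+16+4+1]=85
[q^9] f(9)=81,f(3)=9,f(1)=1 ⇒ 91
[q^10] f(10)=100,f(5)=25,f(2)=4,f(1)=1 ⇒ 130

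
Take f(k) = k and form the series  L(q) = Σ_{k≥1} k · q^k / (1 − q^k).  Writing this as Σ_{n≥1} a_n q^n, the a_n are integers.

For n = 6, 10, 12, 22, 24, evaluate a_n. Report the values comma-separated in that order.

[q^6] f(1)=1,f(2)=2,f(3)=3,f(6)=6 ⇒ 12
d|10:{1,2,5,10}  Σf=1+2+5+10=18
n=12: 12·1 6·2 4·3 3·4 2·6 1·12  f→[12+6+4+3+2+1]=28
n=22: 22·1 11·2 2·11 1·22  f→[22+11+2+1]=36
n=24: 24·1 12·2 8·3 6·4 4·6 3·8 2·12 1·24  f→[24+12+8+6+4+3+2+1]=60

12, 18, 28, 36, 60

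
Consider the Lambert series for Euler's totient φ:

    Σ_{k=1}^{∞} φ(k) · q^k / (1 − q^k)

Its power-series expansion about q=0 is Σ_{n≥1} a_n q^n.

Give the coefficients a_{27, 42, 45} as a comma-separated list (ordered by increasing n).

q^27  k|27↦φ(k): 27:18 9:6 3:2 1:1  a_27=27
n=42: 42·1 21·2 14·3 7·6 6·7 3·14 2·21 1·42  φ→[12+12+6+6+2+2+1+1]=42
q^45  k|45↦φ(k): 45:24 15:8 9:6 5:4 3:2 1:1  a_45=45

27, 42, 45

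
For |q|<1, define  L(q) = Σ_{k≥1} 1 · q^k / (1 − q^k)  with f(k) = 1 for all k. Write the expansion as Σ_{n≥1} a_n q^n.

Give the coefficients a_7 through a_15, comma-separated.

2, 4, 3, 4, 2, 6, 2, 4, 4

n=7: 1·7 7·1  f→[1+1]=2
q^8  k|8↦f(k): 8:1 4:1 2:1 1:1  a_8=4
[q^9] f(1)=1,f(3)=1,f(9)=1 ⇒ 3
q^10  k|10↦f(k): 1:1 2:1 5:1 10:1  a_10=4
d|11:{11,1}  Σf=1+1=2
d|12:{1,2,3,4,6,12}  Σf=1+1+1+1+1+1=6
n=13: 1·13 13·1  f→[1+1]=2
[q^14] f(14)=1,f(7)=1,f(2)=1,f(1)=1 ⇒ 4
d|15:{15,5,3,1}  Σf=1+1+1+1=4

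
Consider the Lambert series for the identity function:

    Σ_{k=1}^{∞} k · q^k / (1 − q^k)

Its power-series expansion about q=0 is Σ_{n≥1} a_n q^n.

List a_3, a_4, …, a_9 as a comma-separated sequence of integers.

4, 7, 6, 12, 8, 15, 13

q^3  k|3↦f(k): 3:3 1:1  a_3=4
n=4: 1·4 2·2 4·1  f→[1+2+4]=7
[q^5] f(1)=1,f(5)=5 ⇒ 6
q^6  k|6↦f(k): 1:1 2:2 3:3 6:6  a_6=12
n=7: 1·7 7·1  f→[1+7]=8
[q^8] f(1)=1,f(2)=2,f(4)=4,f(8)=8 ⇒ 15
q^9  k|9↦f(k): 1:1 3:3 9:9  a_9=13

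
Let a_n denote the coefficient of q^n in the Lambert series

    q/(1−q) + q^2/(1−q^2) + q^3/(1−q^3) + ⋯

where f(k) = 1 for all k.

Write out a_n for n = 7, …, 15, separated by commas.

[q^7] f(1)=1,f(7)=1 ⇒ 2
q^8  k|8↦f(k): 1:1 2:1 4:1 8:1  a_8=4
d|9:{1,3,9}  Σf=1+1+1=3
d|10:{1,2,5,10}  Σf=1+1+1+1=4
d|11:{11,1}  Σf=1+1=2
n=12: 1·12 2·6 3·4 4·3 6·2 12·1  f→[1+1+1+1+1+1]=6
[q^13] f(1)=1,f(13)=1 ⇒ 2
n=14: 1·14 2·7 7·2 14·1  f→[1+1+1+1]=4
[q^15] f(1)=1,f(3)=1,f(5)=1,f(15)=1 ⇒ 4

2, 4, 3, 4, 2, 6, 2, 4, 4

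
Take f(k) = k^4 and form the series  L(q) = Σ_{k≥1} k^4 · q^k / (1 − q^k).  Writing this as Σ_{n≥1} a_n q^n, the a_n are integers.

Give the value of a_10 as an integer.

a_10 = 10642

q^10  k|10↦f(k): 10:10000 5:625 2:16 1:1  a_10=10642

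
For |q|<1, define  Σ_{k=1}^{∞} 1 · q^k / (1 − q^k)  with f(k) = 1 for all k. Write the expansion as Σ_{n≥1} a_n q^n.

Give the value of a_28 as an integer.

d|28:{1,2,4,7,14,28}  Σf=1+1+1+1+1+1=6

a_28 = 6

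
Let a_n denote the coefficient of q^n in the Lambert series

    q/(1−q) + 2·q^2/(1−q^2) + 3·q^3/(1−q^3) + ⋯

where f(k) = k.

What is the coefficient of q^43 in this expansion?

a_43 = 44

q^43  k|43↦f(k): 1:1 43:43  a_43=44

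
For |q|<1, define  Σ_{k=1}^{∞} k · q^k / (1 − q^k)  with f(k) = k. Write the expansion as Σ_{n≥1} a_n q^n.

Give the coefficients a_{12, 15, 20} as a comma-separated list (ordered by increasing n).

28, 24, 42

n=12: 1·12 2·6 3·4 4·3 6·2 12·1  f→[1+2+3+4+6+12]=28
n=15: 15·1 5·3 3·5 1·15  f→[15+5+3+1]=24
n=20: 20·1 10·2 5·4 4·5 2·10 1·20  f→[20+10+5+4+2+1]=42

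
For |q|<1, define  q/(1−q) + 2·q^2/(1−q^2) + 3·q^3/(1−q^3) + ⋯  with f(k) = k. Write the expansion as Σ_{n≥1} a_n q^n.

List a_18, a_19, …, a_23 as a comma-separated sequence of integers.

39, 20, 42, 32, 36, 24

[q^18] f(1)=1,f(2)=2,f(3)=3,f(6)=6,f(9)=9,f(18)=18 ⇒ 39
q^19  k|19↦f(k): 1:1 19:19  a_19=20
[q^20] f(20)=20,f(10)=10,f(5)=5,f(4)=4,f(2)=2,f(1)=1 ⇒ 42
n=21: 1·21 3·7 7·3 21·1  f→[1+3+7+21]=32
[q^22] f(1)=1,f(2)=2,f(11)=11,f(22)=22 ⇒ 36
q^23  k|23↦f(k): 23:23 1:1  a_23=24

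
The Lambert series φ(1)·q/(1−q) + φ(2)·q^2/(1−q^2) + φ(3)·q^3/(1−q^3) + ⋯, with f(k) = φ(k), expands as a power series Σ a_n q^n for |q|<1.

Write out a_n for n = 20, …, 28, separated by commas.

[q^20] φ(1)=1,φ(2)=1,φ(4)=2,φ(5)=4,φ(10)=4,φ(20)=8 ⇒ 20
n=21: 1·21 3·7 7·3 21·1  φ→[1+2+6+12]=21
n=22: 22·1 11·2 2·11 1·22  φ→[10+10+1+1]=22
n=23: 1·23 23·1  φ→[1+22]=23
n=24: 24·1 12·2 8·3 6·4 4·6 3·8 2·12 1·24  φ→[8+4+4+2+2+2+1+1]=24
d|25:{1,5,25}  Σφ=1+4+20=25
[q^26] φ(26)=12,φ(13)=12,φ(2)=1,φ(1)=1 ⇒ 26
d|27:{27,9,3,1}  Σφ=18+6+2+1=27
d|28:{1,2,4,7,14,28}  Σφ=1+1+2+6+6+12=28

20, 21, 22, 23, 24, 25, 26, 27, 28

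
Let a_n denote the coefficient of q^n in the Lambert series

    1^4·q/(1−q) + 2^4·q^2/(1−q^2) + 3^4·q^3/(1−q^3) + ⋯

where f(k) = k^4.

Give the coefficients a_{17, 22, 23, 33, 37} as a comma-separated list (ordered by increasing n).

83522, 248914, 279842, 1200644, 1874162

q^17  k|17↦f(k): 17:83521 1:1  a_17=83522
q^22  k|22↦f(k): 1:1 2:16 11:14641 22:234256  a_22=248914
[q^23] f(23)=279841,f(1)=1 ⇒ 279842
d|33:{1,3,11,33}  Σf=1+81+14641+1185921=1200644
q^37  k|37↦f(k): 37:1874161 1:1  a_37=1874162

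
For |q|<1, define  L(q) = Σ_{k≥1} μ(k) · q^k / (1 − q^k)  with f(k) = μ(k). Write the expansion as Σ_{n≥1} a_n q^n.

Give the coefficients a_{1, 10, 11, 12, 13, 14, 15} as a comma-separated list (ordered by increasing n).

[q^1] μ(1)=1 ⇒ 1
d|10:{10,5,2,1}  Σμ=1+(-1)+(-1)+1=0
q^11  k|11↦μ(k): 1:1 11:-1  a_11=0
d|12:{12,6,4,3,2,1}  Σμ=0+1+0+(-1)+(-1)+1=0
n=13: 1·13 13·1  μ→[1+(-1)]=0
q^14  k|14↦μ(k): 1:1 2:-1 7:-1 14:1  a_14=0
n=15: 15·1 5·3 3·5 1·15  μ→[1+(-1)+(-1)+1]=0

1, 0, 0, 0, 0, 0, 0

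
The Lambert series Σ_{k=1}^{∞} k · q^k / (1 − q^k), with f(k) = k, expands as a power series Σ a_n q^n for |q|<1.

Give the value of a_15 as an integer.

n=15: 15·1 5·3 3·5 1·15  f→[15+5+3+1]=24

a_15 = 24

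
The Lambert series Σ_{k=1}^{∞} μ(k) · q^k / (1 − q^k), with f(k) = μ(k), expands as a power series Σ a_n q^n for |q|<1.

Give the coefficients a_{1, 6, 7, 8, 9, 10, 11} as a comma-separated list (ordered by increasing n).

n=1: 1·1  μ→[1]=1
q^6  k|6↦μ(k): 6:1 3:-1 2:-1 1:1  a_6=0
n=7: 1·7 7·1  μ→[1+(-1)]=0
[q^8] μ(1)=1,μ(2)=-1,μ(4)=0,μ(8)=0 ⇒ 0
n=9: 9·1 3·3 1·9  μ→[0+(-1)+1]=0
q^10  k|10↦μ(k): 1:1 2:-1 5:-1 10:1  a_10=0
d|11:{11,1}  Σμ=(-1)+1=0

1, 0, 0, 0, 0, 0, 0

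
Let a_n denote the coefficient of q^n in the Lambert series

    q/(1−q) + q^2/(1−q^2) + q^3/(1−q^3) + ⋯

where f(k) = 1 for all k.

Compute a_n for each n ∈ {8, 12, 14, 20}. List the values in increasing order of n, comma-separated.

d|8:{1,2,4,8}  Σf=1+1+1+1=4
n=12: 12·1 6·2 4·3 3·4 2·6 1·12  f→[1+1+1+1+1+1]=6
n=14: 14·1 7·2 2·7 1·14  f→[1+1+1+1]=4
n=20: 20·1 10·2 5·4 4·5 2·10 1·20  f→[1+1+1+1+1+1]=6

4, 6, 4, 6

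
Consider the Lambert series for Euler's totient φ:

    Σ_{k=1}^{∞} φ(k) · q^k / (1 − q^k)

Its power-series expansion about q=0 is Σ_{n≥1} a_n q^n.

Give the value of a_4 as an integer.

[q^4] φ(4)=2,φ(2)=1,φ(1)=1 ⇒ 4

a_4 = 4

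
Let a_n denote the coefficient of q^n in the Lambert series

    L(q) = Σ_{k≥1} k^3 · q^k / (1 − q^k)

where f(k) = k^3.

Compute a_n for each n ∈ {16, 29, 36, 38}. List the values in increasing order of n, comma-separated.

[q^16] f(1)=1,f(2)=8,f(4)=64,f(8)=512,f(16)=4096 ⇒ 4681
q^29  k|29↦f(k): 1:1 29:24389  a_29=24390
q^36  k|36↦f(k): 36:46656 18:5832 12:1728 9:729 6:216 4:64 3:27 2:8 1:1  a_36=55261
[q^38] f(38)=54872,f(19)=6859,f(2)=8,f(1)=1 ⇒ 61740

4681, 24390, 55261, 61740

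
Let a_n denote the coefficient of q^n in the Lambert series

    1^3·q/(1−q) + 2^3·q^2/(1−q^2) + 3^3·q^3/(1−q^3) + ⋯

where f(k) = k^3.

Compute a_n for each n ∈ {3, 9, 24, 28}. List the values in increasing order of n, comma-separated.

q^3  k|3↦f(k): 3:27 1:1  a_3=28
q^9  k|9↦f(k): 9:729 3:27 1:1  a_9=757
q^24  k|24↦f(k): 1:1 2:8 3:27 4:64 6:216 8:512 12:1728 24:13824  a_24=16380
n=28: 28·1 14·2 7·4 4·7 2·14 1·28  f→[21952+2744+343+64+8+1]=25112

28, 757, 16380, 25112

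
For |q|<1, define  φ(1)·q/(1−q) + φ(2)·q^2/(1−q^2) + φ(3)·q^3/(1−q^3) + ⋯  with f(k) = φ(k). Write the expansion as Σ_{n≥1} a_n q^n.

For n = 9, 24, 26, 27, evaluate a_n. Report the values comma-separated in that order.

n=9: 1·9 3·3 9·1  φ→[1+2+6]=9
n=24: 1·24 2·12 3·8 4·6 6·4 8·3 12·2 24·1  φ→[1+1+2+2+2+4+4+8]=24
n=26: 26·1 13·2 2·13 1·26  φ→[12+12+1+1]=26
q^27  k|27↦φ(k): 27:18 9:6 3:2 1:1  a_27=27

9, 24, 26, 27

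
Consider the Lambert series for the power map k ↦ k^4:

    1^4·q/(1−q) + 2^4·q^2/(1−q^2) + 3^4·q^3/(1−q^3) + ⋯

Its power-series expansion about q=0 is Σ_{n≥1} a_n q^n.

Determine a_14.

d|14:{1,2,7,14}  Σf=1+16+2401+38416=40834

a_14 = 40834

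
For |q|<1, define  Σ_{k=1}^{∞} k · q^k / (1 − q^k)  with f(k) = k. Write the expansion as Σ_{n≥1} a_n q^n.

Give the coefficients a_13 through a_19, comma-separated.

14, 24, 24, 31, 18, 39, 20

[q^13] f(13)=13,f(1)=1 ⇒ 14
n=14: 14·1 7·2 2·7 1·14  f→[14+7+2+1]=24
[q^15] f(15)=15,f(5)=5,f(3)=3,f(1)=1 ⇒ 24
[q^16] f(1)=1,f(2)=2,f(4)=4,f(8)=8,f(16)=16 ⇒ 31
[q^17] f(1)=1,f(17)=17 ⇒ 18
d|18:{1,2,3,6,9,18}  Σf=1+2+3+6+9+18=39
[q^19] f(1)=1,f(19)=19 ⇒ 20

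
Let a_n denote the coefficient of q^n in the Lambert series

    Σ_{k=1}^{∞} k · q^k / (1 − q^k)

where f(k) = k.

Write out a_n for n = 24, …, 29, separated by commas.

60, 31, 42, 40, 56, 30

d|24:{1,2,3,4,6,8,12,24}  Σf=1+2+3+4+6+8+12+24=60
n=25: 1·25 5·5 25·1  f→[1+5+25]=31
d|26:{26,13,2,1}  Σf=26+13+2+1=42
q^27  k|27↦f(k): 1:1 3:3 9:9 27:27  a_27=40
[q^28] f(1)=1,f(2)=2,f(4)=4,f(7)=7,f(14)=14,f(28)=28 ⇒ 56
n=29: 29·1 1·29  f→[29+1]=30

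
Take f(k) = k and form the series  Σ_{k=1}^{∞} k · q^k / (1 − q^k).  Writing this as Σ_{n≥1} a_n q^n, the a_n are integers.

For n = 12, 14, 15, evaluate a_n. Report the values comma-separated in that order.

28, 24, 24

[q^12] f(1)=1,f(2)=2,f(3)=3,f(4)=4,f(6)=6,f(12)=12 ⇒ 28
[q^14] f(1)=1,f(2)=2,f(7)=7,f(14)=14 ⇒ 24
n=15: 1·15 3·5 5·3 15·1  f→[1+3+5+15]=24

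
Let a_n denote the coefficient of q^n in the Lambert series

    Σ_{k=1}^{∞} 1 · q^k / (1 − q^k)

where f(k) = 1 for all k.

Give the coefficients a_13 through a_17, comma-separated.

2, 4, 4, 5, 2

n=13: 1·13 13·1  f→[1+1]=2
[q^14] f(1)=1,f(2)=1,f(7)=1,f(14)=1 ⇒ 4
d|15:{15,5,3,1}  Σf=1+1+1+1=4
q^16  k|16↦f(k): 16:1 8:1 4:1 2:1 1:1  a_16=5
[q^17] f(1)=1,f(17)=1 ⇒ 2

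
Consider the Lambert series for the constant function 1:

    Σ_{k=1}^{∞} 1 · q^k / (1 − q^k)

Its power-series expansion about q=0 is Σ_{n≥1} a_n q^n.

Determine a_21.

a_21 = 4

q^21  k|21↦f(k): 21:1 7:1 3:1 1:1  a_21=4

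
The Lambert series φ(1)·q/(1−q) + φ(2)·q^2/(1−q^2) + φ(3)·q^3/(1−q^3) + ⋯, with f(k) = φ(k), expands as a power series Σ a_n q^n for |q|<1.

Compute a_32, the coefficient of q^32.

q^32  k|32↦φ(k): 1:1 2:1 4:2 8:4 16:8 32:16  a_32=32

a_32 = 32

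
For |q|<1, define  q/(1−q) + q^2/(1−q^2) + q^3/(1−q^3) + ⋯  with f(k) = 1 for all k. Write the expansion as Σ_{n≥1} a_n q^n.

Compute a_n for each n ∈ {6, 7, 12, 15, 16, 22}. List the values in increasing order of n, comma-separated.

4, 2, 6, 4, 5, 4

[q^6] f(1)=1,f(2)=1,f(3)=1,f(6)=1 ⇒ 4
n=7: 1·7 7·1  f→[1+1]=2
n=12: 1·12 2·6 3·4 4·3 6·2 12·1  f→[1+1+1+1+1+1]=6
q^15  k|15↦f(k): 15:1 5:1 3:1 1:1  a_15=4
[q^16] f(16)=1,f(8)=1,f(4)=1,f(2)=1,f(1)=1 ⇒ 5
d|22:{22,11,2,1}  Σf=1+1+1+1=4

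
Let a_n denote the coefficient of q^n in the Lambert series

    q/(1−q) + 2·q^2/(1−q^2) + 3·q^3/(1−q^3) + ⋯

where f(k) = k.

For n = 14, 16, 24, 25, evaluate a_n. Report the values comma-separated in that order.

d|14:{1,2,7,14}  Σf=1+2+7+14=24
d|16:{16,8,4,2,1}  Σf=16+8+4+2+1=31
d|24:{24,12,8,6,4,3,2,1}  Σf=24+12+8+6+4+3+2+1=60
q^25  k|25↦f(k): 1:1 5:5 25:25  a_25=31

24, 31, 60, 31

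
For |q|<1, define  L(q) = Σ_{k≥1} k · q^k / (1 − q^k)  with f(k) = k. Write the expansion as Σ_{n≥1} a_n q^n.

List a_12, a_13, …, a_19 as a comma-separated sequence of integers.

28, 14, 24, 24, 31, 18, 39, 20

q^12  k|12↦f(k): 12:12 6:6 4:4 3:3 2:2 1:1  a_12=28
n=13: 1·13 13·1  f→[1+13]=14
d|14:{14,7,2,1}  Σf=14+7+2+1=24
[q^15] f(15)=15,f(5)=5,f(3)=3,f(1)=1 ⇒ 24
n=16: 16·1 8·2 4·4 2·8 1·16  f→[16+8+4+2+1]=31
[q^17] f(1)=1,f(17)=17 ⇒ 18
d|18:{1,2,3,6,9,18}  Σf=1+2+3+6+9+18=39
q^19  k|19↦f(k): 19:19 1:1  a_19=20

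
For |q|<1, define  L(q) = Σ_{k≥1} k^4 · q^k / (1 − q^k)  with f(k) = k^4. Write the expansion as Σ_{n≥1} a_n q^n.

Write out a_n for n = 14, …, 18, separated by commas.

40834, 51332, 69905, 83522, 112931

q^14  k|14↦f(k): 14:38416 7:2401 2:16 1:1  a_14=40834
q^15  k|15↦f(k): 1:1 3:81 5:625 15:50625  a_15=51332
q^16  k|16↦f(k): 16:65536 8:4096 4:256 2:16 1:1  a_16=69905
d|17:{1,17}  Σf=1+83521=83522
[q^18] f(18)=104976,f(9)=6561,f(6)=1296,f(3)=81,f(2)=16,f(1)=1 ⇒ 112931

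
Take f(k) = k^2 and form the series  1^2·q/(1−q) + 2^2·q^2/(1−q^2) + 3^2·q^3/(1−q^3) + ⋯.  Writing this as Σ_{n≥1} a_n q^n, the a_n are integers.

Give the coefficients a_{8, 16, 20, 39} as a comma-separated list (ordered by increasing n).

[q^8] f(8)=64,f(4)=16,f(2)=4,f(1)=1 ⇒ 85
q^16  k|16↦f(k): 16:256 8:64 4:16 2:4 1:1  a_16=341
[q^20] f(20)=400,f(10)=100,f(5)=25,f(4)=16,f(2)=4,f(1)=1 ⇒ 546
n=39: 39·1 13·3 3·13 1·39  f→[1521+169+9+1]=1700

85, 341, 546, 1700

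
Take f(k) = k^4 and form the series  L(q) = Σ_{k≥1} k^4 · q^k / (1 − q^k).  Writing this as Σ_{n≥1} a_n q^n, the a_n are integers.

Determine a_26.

n=26: 26·1 13·2 2·13 1·26  f→[456976+28561+16+1]=485554

a_26 = 485554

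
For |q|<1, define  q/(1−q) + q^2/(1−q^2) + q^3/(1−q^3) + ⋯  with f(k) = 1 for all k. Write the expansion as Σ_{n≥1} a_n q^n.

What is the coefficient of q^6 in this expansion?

a_6 = 4

q^6  k|6↦f(k): 6:1 3:1 2:1 1:1  a_6=4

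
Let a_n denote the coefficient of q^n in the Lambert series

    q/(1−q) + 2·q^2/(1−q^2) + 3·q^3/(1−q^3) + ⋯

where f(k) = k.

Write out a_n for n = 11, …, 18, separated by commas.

12, 28, 14, 24, 24, 31, 18, 39

[q^11] f(1)=1,f(11)=11 ⇒ 12
d|12:{1,2,3,4,6,12}  Σf=1+2+3+4+6+12=28
n=13: 13·1 1·13  f→[13+1]=14
n=14: 1·14 2·7 7·2 14·1  f→[1+2+7+14]=24
[q^15] f(1)=1,f(3)=3,f(5)=5,f(15)=15 ⇒ 24
q^16  k|16↦f(k): 1:1 2:2 4:4 8:8 16:16  a_16=31
q^17  k|17↦f(k): 17:17 1:1  a_17=18
[q^18] f(18)=18,f(9)=9,f(6)=6,f(3)=3,f(2)=2,f(1)=1 ⇒ 39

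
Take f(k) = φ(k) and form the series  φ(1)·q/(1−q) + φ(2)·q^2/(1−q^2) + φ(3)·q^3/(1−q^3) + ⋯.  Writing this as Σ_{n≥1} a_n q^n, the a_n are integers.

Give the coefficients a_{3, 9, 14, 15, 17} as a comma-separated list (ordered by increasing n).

d|3:{1,3}  Σφ=1+2=3
[q^9] φ(1)=1,φ(3)=2,φ(9)=6 ⇒ 9
n=14: 1·14 2·7 7·2 14·1  φ→[1+1+6+6]=14
q^15  k|15↦φ(k): 1:1 3:2 5:4 15:8  a_15=15
[q^17] φ(1)=1,φ(17)=16 ⇒ 17

3, 9, 14, 15, 17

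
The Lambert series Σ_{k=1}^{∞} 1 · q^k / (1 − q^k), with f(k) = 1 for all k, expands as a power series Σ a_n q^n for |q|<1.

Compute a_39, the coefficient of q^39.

a_39 = 4

q^39  k|39↦f(k): 39:1 13:1 3:1 1:1  a_39=4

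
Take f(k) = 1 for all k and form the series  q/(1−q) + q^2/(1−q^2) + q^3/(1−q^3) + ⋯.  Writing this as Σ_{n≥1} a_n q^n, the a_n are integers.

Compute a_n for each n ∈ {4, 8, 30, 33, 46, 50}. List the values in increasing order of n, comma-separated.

q^4  k|4↦f(k): 1:1 2:1 4:1  a_4=3
d|8:{8,4,2,1}  Σf=1+1+1+1=4
d|30:{1,2,3,5,6,10,15,30}  Σf=1+1+1+1+1+1+1+1=8
q^33  k|33↦f(k): 33:1 11:1 3:1 1:1  a_33=4
n=46: 1·46 2·23 23·2 46·1  f→[1+1+1+1]=4
[q^50] f(1)=1,f(2)=1,f(5)=1,f(10)=1,f(25)=1,f(50)=1 ⇒ 6

3, 4, 8, 4, 4, 6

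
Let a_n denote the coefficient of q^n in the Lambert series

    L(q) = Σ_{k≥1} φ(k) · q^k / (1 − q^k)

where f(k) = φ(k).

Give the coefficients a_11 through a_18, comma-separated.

q^11  k|11↦φ(k): 11:10 1:1  a_11=11
d|12:{12,6,4,3,2,1}  Σφ=4+2+2+2+1+1=12
[q^13] φ(13)=12,φ(1)=1 ⇒ 13
d|14:{1,2,7,14}  Σφ=1+1+6+6=14
[q^15] φ(1)=1,φ(3)=2,φ(5)=4,φ(15)=8 ⇒ 15
q^16  k|16↦φ(k): 1:1 2:1 4:2 8:4 16:8  a_16=16
d|17:{1,17}  Σφ=1+16=17
q^18  k|18↦φ(k): 18:6 9:6 6:2 3:2 2:1 1:1  a_18=18

11, 12, 13, 14, 15, 16, 17, 18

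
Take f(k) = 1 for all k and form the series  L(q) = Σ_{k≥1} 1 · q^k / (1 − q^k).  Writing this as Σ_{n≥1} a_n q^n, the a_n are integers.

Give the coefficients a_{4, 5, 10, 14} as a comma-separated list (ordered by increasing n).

[q^4] f(4)=1,f(2)=1,f(1)=1 ⇒ 3
q^5  k|5↦f(k): 1:1 5:1  a_5=2
q^10  k|10↦f(k): 1:1 2:1 5:1 10:1  a_10=4
n=14: 1·14 2·7 7·2 14·1  f→[1+1+1+1]=4

3, 2, 4, 4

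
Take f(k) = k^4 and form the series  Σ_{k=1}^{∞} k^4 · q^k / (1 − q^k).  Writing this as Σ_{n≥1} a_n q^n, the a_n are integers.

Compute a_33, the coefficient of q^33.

d|33:{33,11,3,1}  Σf=1185921+14641+81+1=1200644

a_33 = 1200644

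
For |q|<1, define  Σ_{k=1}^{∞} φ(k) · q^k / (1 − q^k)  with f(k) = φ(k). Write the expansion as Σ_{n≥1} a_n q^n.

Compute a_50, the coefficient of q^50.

[q^50] φ(50)=20,φ(25)=20,φ(10)=4,φ(5)=4,φ(2)=1,φ(1)=1 ⇒ 50

a_50 = 50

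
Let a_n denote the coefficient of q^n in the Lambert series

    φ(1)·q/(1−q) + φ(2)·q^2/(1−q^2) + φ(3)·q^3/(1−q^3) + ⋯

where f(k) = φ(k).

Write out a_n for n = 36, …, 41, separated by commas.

[q^36] φ(1)=1,φ(2)=1,φ(3)=2,φ(4)=2,φ(6)=2,φ(9)=6,φ(12)=4,φ(18)=6,φ(36)=12 ⇒ 36
n=37: 37·1 1·37  φ→[36+1]=37
n=38: 38·1 19·2 2·19 1·38  φ→[18+18+1+1]=38
q^39  k|39↦φ(k): 1:1 3:2 13:12 39:24  a_39=39
[q^40] φ(1)=1,φ(2)=1,φ(4)=2,φ(5)=4,φ(8)=4,φ(10)=4,φ(20)=8,φ(40)=16 ⇒ 40
d|41:{41,1}  Σφ=40+1=41

36, 37, 38, 39, 40, 41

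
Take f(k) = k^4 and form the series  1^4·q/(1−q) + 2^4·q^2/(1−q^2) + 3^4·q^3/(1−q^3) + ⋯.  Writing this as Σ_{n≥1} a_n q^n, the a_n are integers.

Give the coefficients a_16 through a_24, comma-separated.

69905, 83522, 112931, 130322, 170898, 196964, 248914, 279842, 358258

d|16:{16,8,4,2,1}  Σf=65536+4096+256+16+1=69905
[q^17] f(1)=1,f(17)=83521 ⇒ 83522
q^18  k|18↦f(k): 18:104976 9:6561 6:1296 3:81 2:16 1:1  a_18=112931
q^19  k|19↦f(k): 1:1 19:130321  a_19=130322
q^20  k|20↦f(k): 20:160000 10:10000 5:625 4:256 2:16 1:1  a_20=170898
q^21  k|21↦f(k): 21:194481 7:2401 3:81 1:1  a_21=196964
[q^22] f(22)=234256,f(11)=14641,f(2)=16,f(1)=1 ⇒ 248914
d|23:{1,23}  Σf=1+279841=279842
q^24  k|24↦f(k): 1:1 2:16 3:81 4:256 6:1296 8:4096 12:20736 24:331776  a_24=358258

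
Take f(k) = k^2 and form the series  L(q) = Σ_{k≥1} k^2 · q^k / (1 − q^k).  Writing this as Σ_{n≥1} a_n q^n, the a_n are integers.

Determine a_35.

a_35 = 1300

[q^35] f(35)=1225,f(7)=49,f(5)=25,f(1)=1 ⇒ 1300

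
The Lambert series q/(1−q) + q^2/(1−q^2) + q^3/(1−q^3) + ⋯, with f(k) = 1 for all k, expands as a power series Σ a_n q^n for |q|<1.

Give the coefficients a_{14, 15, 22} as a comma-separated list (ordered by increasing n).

[q^14] f(1)=1,f(2)=1,f(7)=1,f(14)=1 ⇒ 4
n=15: 15·1 5·3 3·5 1·15  f→[1+1+1+1]=4
n=22: 22·1 11·2 2·11 1·22  f→[1+1+1+1]=4

4, 4, 4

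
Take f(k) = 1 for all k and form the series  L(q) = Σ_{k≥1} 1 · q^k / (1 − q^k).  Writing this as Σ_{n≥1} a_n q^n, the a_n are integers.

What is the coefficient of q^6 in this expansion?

q^6  k|6↦f(k): 6:1 3:1 2:1 1:1  a_6=4

a_6 = 4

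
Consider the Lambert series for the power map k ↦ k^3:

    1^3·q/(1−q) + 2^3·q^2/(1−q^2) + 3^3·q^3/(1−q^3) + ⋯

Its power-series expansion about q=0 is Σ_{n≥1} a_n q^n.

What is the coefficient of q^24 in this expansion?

q^24  k|24↦f(k): 24:13824 12:1728 8:512 6:216 4:64 3:27 2:8 1:1  a_24=16380

a_24 = 16380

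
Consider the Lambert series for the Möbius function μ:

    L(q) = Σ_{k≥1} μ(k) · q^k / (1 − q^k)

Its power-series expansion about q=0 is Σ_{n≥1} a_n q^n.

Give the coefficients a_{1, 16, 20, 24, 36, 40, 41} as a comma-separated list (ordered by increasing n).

1, 0, 0, 0, 0, 0, 0

d|1:{1}  Σμ=1=1
q^16  k|16↦μ(k): 1:1 2:-1 4:0 8:0 16:0  a_16=0
[q^20] μ(1)=1,μ(2)=-1,μ(4)=0,μ(5)=-1,μ(10)=1,μ(20)=0 ⇒ 0
n=24: 1·24 2·12 3·8 4·6 6·4 8·3 12·2 24·1  μ→[1+(-1)+(-1)+0+1+0+0+0]=0
[q^36] μ(1)=1,μ(2)=-1,μ(3)=-1,μ(4)=0,μ(6)=1,μ(9)=0,μ(12)=0,μ(18)=0,μ(36)=0 ⇒ 0
n=40: 40·1 20·2 10·4 8·5 5·8 4·10 2·20 1·40  μ→[0+0+1+0+(-1)+0+(-1)+1]=0
d|41:{41,1}  Σμ=(-1)+1=0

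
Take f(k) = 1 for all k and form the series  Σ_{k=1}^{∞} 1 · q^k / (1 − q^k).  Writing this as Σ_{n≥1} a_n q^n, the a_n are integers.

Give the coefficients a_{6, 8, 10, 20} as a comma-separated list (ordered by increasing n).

d|6:{6,3,2,1}  Σf=1+1+1+1=4
q^8  k|8↦f(k): 1:1 2:1 4:1 8:1  a_8=4
n=10: 1·10 2·5 5·2 10·1  f→[1+1+1+1]=4
q^20  k|20↦f(k): 1:1 2:1 4:1 5:1 10:1 20:1  a_20=6

4, 4, 4, 6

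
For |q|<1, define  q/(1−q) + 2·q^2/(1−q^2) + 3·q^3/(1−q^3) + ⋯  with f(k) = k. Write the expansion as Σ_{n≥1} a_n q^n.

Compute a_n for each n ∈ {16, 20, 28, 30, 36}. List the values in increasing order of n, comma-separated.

31, 42, 56, 72, 91

q^16  k|16↦f(k): 16:16 8:8 4:4 2:2 1:1  a_16=31
d|20:{1,2,4,5,10,20}  Σf=1+2+4+5+10+20=42
d|28:{1,2,4,7,14,28}  Σf=1+2+4+7+14+28=56
q^30  k|30↦f(k): 30:30 15:15 10:10 6:6 5:5 3:3 2:2 1:1  a_30=72
d|36:{36,18,12,9,6,4,3,2,1}  Σf=36+18+12+9+6+4+3+2+1=91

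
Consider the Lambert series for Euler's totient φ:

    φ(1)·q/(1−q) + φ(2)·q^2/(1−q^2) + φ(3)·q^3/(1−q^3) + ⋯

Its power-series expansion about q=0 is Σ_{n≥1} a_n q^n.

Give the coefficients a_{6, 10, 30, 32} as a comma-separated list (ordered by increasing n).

[q^6] φ(1)=1,φ(2)=1,φ(3)=2,φ(6)=2 ⇒ 6
q^10  k|10↦φ(k): 10:4 5:4 2:1 1:1  a_10=10
q^30  k|30↦φ(k): 30:8 15:8 10:4 6:2 5:4 3:2 2:1 1:1  a_30=30
n=32: 1·32 2·16 4·8 8·4 16·2 32·1  φ→[1+1+2+4+8+16]=32

6, 10, 30, 32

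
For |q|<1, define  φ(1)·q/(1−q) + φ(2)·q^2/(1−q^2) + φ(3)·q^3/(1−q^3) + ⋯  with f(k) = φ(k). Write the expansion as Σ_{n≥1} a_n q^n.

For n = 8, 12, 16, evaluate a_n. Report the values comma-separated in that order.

n=8: 1·8 2·4 4·2 8·1  φ→[1+1+2+4]=8
d|12:{1,2,3,4,6,12}  Σφ=1+1+2+2+2+4=12
d|16:{16,8,4,2,1}  Σφ=8+4+2+1+1=16

8, 12, 16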